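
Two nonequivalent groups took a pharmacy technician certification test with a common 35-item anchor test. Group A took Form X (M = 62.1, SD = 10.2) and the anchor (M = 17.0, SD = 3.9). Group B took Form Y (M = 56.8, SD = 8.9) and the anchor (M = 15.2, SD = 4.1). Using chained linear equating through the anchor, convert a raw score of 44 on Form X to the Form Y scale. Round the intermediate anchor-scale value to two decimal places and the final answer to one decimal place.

Form X → anchor (Group A): v = (3.9/10.2)(44 − 62.1) + 17.0 = 10.08
anchor → Form Y (Group B): y = (8.9/4.1)(10.08 − 15.2) + 56.8 = 45.7

45.7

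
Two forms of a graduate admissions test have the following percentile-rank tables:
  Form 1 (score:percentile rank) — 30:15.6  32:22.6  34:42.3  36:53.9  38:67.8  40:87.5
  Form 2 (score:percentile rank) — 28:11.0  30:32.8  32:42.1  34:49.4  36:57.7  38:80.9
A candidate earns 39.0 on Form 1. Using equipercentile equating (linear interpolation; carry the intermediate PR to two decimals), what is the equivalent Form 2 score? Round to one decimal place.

37.7

PR of 39.0 on Form 1: 67.8 + (39.0 − 38)/(40 − 38) × (87.5 − 67.8) = 77.65
On Form 2, PR 77.65 falls between score 36 (PR 57.7) and 38 (PR 80.9).
Interpolate: 36 + (77.65 − 57.7)/(80.9 − 57.7) × (38 − 36) = 37.7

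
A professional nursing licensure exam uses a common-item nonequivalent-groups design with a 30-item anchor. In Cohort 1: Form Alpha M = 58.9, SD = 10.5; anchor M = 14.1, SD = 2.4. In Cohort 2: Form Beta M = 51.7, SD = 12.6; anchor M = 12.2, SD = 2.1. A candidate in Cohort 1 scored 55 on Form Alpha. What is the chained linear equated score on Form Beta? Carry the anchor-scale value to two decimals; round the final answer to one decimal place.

57.8

Form Alpha → anchor (Cohort 1): v = (2.4/10.5)(55 − 58.9) + 14.1 = 13.21
anchor → Form Beta (Cohort 2): y = (12.6/2.1)(13.21 − 12.2) + 51.7 = 57.8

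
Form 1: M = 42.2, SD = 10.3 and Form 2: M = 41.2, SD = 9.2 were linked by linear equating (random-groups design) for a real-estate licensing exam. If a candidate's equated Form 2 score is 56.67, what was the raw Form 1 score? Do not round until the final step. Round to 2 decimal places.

59.52

Invert y = (SD_Y/SD_X)(x − M_X) + M_Y:
x = (SD_X/SD_Y)(y − M_Y) + M_X = (10.3/9.2)(56.67 − 41.2) + 42.2
x = 1.119565 × 15.470 + 42.2 = 59.52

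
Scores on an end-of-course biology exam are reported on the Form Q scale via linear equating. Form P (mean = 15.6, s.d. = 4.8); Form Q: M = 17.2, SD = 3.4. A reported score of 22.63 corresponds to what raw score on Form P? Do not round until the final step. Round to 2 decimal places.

Invert y = (SD_Y/SD_X)(x − M_X) + M_Y:
x = (SD_X/SD_Y)(y − M_Y) + M_X = (4.8/3.4)(22.63 − 17.2) + 15.6
x = 1.411765 × 5.430 + 15.6 = 23.27

23.27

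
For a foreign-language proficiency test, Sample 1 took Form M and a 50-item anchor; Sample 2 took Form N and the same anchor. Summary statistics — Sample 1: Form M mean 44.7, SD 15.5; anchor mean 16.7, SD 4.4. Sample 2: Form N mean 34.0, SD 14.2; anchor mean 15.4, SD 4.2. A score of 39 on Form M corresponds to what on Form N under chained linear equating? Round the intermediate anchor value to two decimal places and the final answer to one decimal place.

32.9

Form M → anchor (Sample 1): v = (4.4/15.5)(39 − 44.7) + 16.7 = 15.08
anchor → Form N (Sample 2): y = (14.2/4.2)(15.08 − 15.4) + 34.0 = 32.9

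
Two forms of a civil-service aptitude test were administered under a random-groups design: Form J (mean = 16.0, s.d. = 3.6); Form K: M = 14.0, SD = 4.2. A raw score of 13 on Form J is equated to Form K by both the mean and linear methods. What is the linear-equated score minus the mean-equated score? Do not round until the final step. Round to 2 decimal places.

-0.50

Mean-equated: 13 + (14.0 − 16.0) = 11.00
Linear-equated: (4.2/3.6)(13 − 16.0) + 14.0 = 10.500
Difference = 10.500 − 11.00 = -0.50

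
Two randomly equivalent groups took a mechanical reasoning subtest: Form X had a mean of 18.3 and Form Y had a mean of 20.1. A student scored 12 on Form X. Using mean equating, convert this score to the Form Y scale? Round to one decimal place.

Mean equating: y = x + (M_Y − M_X) = 12 + (20.1 − 18.3) = 13.8

13.8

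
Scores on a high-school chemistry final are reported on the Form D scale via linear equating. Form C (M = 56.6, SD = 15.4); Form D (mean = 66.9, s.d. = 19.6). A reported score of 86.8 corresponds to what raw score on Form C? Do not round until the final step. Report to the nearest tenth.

72.2

Invert y = (SD_Y/SD_X)(x − M_X) + M_Y:
x = (SD_X/SD_Y)(y − M_Y) + M_X = (15.4/19.6)(86.8 − 66.9) + 56.6
x = 0.785714 × 19.900 + 56.6 = 72.2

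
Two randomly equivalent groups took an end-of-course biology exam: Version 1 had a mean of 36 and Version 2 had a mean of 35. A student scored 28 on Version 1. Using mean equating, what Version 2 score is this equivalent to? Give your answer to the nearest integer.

Mean equating: y = x + (M_Y − M_X) = 28 + (35 − 36) = 27

27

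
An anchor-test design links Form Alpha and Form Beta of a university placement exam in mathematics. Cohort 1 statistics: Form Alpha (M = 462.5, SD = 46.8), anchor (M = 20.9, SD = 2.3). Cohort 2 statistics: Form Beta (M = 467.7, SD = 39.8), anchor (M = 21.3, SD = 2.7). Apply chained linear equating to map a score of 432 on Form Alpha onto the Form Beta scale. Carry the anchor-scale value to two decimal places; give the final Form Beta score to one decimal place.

Form Alpha → anchor (Cohort 1): v = (2.3/46.8)(432 − 462.5) + 20.9 = 19.40
anchor → Form Beta (Cohort 2): y = (39.8/2.7)(19.40 − 21.3) + 467.7 = 439.7

439.7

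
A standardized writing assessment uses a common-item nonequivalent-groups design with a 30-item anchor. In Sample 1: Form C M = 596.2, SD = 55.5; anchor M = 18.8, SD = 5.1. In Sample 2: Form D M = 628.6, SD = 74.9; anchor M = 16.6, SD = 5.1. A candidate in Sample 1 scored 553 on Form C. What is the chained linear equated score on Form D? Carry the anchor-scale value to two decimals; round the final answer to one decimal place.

602.6

Form C → anchor (Sample 1): v = (5.1/55.5)(553 − 596.2) + 18.8 = 14.83
anchor → Form D (Sample 2): y = (74.9/5.1)(14.83 − 16.6) + 628.6 = 602.6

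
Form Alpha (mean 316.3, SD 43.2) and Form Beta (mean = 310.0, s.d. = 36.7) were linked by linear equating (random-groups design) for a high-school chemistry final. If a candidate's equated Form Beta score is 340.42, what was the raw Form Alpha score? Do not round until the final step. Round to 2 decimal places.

352.11

Invert y = (SD_Y/SD_X)(x − M_X) + M_Y:
x = (SD_X/SD_Y)(y − M_Y) + M_X = (43.2/36.7)(340.42 − 310.0) + 316.3
x = 1.177112 × 30.420 + 316.3 = 352.11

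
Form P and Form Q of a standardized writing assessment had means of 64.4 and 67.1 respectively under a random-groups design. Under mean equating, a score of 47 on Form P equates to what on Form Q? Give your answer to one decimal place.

49.7

Mean equating: y = x + (M_Y − M_X) = 47 + (67.1 − 64.4) = 49.7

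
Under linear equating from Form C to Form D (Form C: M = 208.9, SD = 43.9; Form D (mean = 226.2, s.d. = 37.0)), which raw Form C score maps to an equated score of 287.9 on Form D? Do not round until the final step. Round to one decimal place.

Invert y = (SD_Y/SD_X)(x − M_X) + M_Y:
x = (SD_X/SD_Y)(y − M_Y) + M_X = (43.9/37.0)(287.9 − 226.2) + 208.9
x = 1.186486 × 61.700 + 208.9 = 282.1

282.1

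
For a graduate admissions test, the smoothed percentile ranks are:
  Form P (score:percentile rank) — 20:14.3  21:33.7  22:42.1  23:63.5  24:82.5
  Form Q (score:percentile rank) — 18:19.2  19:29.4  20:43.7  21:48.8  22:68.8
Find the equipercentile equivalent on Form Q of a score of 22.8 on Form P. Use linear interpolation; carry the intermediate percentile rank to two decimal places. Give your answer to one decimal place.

21.5

PR of 22.8 on Form P: 42.1 + (22.8 − 22)/(23 − 22) × (63.5 − 42.1) = 59.22
On Form Q, PR 59.22 falls between score 21 (PR 48.8) and 22 (PR 68.8).
Interpolate: 21 + (59.22 − 48.8)/(68.8 − 48.8) × (22 − 21) = 21.5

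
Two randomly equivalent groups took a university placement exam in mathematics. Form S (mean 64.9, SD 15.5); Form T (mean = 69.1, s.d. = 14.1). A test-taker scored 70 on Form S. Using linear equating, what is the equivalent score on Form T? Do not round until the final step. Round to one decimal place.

Linear equating: y = (SD_Y/SD_X)(x − M_X) + M_Y
y = (14.1/15.5)(70 − 64.9) + 69.1
y = 0.909677 × 5.1 + 69.1 = 4.6394 + 69.1 = 73.7

73.7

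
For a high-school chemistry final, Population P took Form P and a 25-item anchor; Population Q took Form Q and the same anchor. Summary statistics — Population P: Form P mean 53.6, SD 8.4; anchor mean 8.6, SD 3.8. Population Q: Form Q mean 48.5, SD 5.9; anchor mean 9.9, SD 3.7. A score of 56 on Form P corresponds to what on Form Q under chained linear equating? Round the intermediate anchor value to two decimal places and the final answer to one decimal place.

Form P → anchor (Population P): v = (3.8/8.4)(56 − 53.6) + 8.6 = 9.69
anchor → Form Q (Population Q): y = (5.9/3.7)(9.69 − 9.9) + 48.5 = 48.2

48.2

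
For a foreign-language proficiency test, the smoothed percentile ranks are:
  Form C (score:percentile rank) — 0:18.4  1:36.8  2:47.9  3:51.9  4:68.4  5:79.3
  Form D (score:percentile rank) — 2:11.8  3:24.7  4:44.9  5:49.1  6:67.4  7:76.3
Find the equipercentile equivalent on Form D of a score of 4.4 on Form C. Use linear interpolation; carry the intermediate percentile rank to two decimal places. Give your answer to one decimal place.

6.6

PR of 4.4 on Form C: 68.4 + (4.4 − 4)/(5 − 4) × (79.3 − 68.4) = 72.76
On Form D, PR 72.76 falls between score 6 (PR 67.4) and 7 (PR 76.3).
Interpolate: 6 + (72.76 − 67.4)/(76.3 − 67.4) × (7 − 6) = 6.6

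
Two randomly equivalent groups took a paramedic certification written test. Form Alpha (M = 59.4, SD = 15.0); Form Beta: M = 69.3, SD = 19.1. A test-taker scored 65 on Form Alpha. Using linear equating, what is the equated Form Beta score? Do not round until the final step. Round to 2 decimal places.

Linear equating: y = (SD_Y/SD_X)(x − M_X) + M_Y
y = (19.1/15.0)(65 − 59.4) + 69.3
y = 1.273333 × 5.6 + 69.3 = 7.1307 + 69.3 = 76.43

76.43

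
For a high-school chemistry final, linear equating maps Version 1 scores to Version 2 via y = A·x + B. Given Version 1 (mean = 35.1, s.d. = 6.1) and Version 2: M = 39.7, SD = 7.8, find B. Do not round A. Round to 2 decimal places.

-5.18

A = SD_Y / SD_X = 7.8 / 6.1 = 1.278689
B = M_Y − A·M_X = 39.7 − 1.278689 × 35.1 = -5.18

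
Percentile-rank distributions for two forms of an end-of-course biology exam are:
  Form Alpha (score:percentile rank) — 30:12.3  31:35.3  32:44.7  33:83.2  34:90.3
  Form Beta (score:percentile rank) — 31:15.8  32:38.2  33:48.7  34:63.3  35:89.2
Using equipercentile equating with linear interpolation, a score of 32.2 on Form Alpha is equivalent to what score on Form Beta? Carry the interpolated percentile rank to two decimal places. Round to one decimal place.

PR of 32.2 on Form Alpha: 44.7 + (32.2 − 32)/(33 − 32) × (83.2 − 44.7) = 52.40
On Form Beta, PR 52.40 falls between score 33 (PR 48.7) and 34 (PR 63.3).
Interpolate: 33 + (52.40 − 48.7)/(63.3 − 48.7) × (34 − 33) = 33.3

33.3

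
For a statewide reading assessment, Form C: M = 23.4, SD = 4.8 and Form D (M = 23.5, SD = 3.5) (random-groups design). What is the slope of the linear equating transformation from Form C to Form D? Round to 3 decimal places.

A = SD_Y / SD_X = 3.5 / 4.8 = 0.729

0.729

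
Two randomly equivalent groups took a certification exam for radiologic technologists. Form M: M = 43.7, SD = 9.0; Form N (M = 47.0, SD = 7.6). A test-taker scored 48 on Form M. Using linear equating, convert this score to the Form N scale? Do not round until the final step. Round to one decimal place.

50.6

Linear equating: y = (SD_Y/SD_X)(x − M_X) + M_Y
y = (7.6/9.0)(48 − 43.7) + 47.0
y = 0.844444 × 4.3 + 47.0 = 3.6311 + 47.0 = 50.6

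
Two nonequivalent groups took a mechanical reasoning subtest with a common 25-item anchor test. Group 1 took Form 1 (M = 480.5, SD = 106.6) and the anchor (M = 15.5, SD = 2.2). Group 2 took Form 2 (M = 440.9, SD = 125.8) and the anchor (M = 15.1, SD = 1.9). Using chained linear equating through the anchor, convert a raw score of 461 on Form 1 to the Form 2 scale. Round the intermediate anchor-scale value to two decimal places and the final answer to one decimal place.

Form 1 → anchor (Group 1): v = (2.2/106.6)(461 − 480.5) + 15.5 = 15.10
anchor → Form 2 (Group 2): y = (125.8/1.9)(15.10 − 15.1) + 440.9 = 440.9

440.9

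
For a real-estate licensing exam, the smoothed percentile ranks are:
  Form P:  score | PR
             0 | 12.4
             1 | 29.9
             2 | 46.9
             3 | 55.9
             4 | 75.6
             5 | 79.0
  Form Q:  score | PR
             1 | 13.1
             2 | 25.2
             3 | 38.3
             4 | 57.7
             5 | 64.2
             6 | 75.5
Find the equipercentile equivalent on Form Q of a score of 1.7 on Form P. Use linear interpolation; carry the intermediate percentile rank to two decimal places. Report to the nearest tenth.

3.2

PR of 1.7 on Form P: 29.9 + (1.7 − 1)/(2 − 1) × (46.9 − 29.9) = 41.80
On Form Q, PR 41.80 falls between score 3 (PR 38.3) and 4 (PR 57.7).
Interpolate: 3 + (41.80 − 38.3)/(57.7 − 38.3) × (4 − 3) = 3.2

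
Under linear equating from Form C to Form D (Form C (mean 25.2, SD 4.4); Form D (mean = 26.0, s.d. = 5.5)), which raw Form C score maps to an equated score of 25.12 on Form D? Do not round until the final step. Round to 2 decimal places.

24.50

Invert y = (SD_Y/SD_X)(x − M_X) + M_Y:
x = (SD_X/SD_Y)(y − M_Y) + M_X = (4.4/5.5)(25.12 − 26.0) + 25.2
x = 0.800000 × -0.880 + 25.2 = 24.50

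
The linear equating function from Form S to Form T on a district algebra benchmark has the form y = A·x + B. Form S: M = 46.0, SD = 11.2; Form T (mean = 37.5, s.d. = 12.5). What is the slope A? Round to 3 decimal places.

1.116

A = SD_Y / SD_X = 12.5 / 11.2 = 1.116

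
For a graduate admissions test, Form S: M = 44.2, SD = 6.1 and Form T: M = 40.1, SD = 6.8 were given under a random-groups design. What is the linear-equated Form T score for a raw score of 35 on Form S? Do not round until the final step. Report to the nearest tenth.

Linear equating: y = (SD_Y/SD_X)(x − M_X) + M_Y
y = (6.8/6.1)(35 − 44.2) + 40.1
y = 1.114754 × -9.2 + 40.1 = -10.2557 + 40.1 = 29.8

29.8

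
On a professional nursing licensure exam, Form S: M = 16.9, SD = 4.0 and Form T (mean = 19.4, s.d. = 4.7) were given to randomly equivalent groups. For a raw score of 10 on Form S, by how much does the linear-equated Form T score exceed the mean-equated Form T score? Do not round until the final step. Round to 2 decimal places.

-1.21

Mean-equated: 10 + (19.4 − 16.9) = 12.50
Linear-equated: (4.7/4.0)(10 − 16.9) + 19.4 = 11.293
Difference = 11.293 − 12.50 = -1.21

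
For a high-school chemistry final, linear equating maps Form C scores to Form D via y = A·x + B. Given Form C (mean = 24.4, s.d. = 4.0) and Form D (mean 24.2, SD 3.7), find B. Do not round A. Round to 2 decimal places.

1.63

A = SD_Y / SD_X = 3.7 / 4.0 = 0.925000
B = M_Y − A·M_X = 24.2 − 0.925000 × 24.4 = 1.63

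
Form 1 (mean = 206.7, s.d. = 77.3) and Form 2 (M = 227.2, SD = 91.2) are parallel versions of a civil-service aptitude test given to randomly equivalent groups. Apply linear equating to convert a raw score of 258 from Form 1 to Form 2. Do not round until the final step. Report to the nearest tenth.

Linear equating: y = (SD_Y/SD_X)(x − M_X) + M_Y
y = (91.2/77.3)(258 − 206.7) + 227.2
y = 1.179819 × 51.3 + 227.2 = 60.5247 + 227.2 = 287.7

287.7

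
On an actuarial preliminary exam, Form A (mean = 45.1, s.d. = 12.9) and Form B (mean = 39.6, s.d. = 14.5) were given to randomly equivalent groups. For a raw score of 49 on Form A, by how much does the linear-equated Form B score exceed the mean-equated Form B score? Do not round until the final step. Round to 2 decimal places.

0.48

Mean-equated: 49 + (39.6 − 45.1) = 43.50
Linear-equated: (14.5/12.9)(49 − 45.1) + 39.6 = 43.984
Difference = 43.984 − 43.50 = 0.48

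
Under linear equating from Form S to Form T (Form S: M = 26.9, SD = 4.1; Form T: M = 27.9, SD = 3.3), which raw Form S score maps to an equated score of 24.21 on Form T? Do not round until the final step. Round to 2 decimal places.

22.32

Invert y = (SD_Y/SD_X)(x − M_X) + M_Y:
x = (SD_X/SD_Y)(y − M_Y) + M_X = (4.1/3.3)(24.21 − 27.9) + 26.9
x = 1.242424 × -3.690 + 26.9 = 22.32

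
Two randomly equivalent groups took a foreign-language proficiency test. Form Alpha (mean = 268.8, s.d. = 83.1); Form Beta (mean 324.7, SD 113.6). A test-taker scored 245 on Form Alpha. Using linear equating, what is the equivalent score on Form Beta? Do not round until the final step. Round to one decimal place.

Linear equating: y = (SD_Y/SD_X)(x − M_X) + M_Y
y = (113.6/83.1)(245 − 268.8) + 324.7
y = 1.367028 × -23.8 + 324.7 = -32.5353 + 324.7 = 292.2

292.2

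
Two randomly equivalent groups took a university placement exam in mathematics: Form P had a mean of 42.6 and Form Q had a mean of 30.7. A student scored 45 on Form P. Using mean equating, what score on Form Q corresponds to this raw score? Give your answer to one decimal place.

33.1

Mean equating: y = x + (M_Y − M_X) = 45 + (30.7 − 42.6) = 33.1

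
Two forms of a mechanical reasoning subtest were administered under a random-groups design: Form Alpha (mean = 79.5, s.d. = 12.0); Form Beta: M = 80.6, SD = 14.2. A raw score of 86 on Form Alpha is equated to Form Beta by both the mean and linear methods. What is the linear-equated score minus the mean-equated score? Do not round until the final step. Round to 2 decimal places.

1.19

Mean-equated: 86 + (80.6 − 79.5) = 87.10
Linear-equated: (14.2/12.0)(86 − 79.5) + 80.6 = 88.292
Difference = 88.292 − 87.10 = 1.19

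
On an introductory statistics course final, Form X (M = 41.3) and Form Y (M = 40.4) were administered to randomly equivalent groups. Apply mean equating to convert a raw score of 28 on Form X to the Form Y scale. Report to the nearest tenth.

27.1

Mean equating: y = x + (M_Y − M_X) = 28 + (40.4 − 41.3) = 27.1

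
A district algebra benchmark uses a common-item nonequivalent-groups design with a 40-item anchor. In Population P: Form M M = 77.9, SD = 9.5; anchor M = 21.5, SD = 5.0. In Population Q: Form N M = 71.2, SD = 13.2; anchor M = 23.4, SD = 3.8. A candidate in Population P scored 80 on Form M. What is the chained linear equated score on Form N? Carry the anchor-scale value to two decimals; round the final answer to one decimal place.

Form M → anchor (Population P): v = (5.0/9.5)(80 − 77.9) + 21.5 = 22.61
anchor → Form N (Population Q): y = (13.2/3.8)(22.61 − 23.4) + 71.2 = 68.5

68.5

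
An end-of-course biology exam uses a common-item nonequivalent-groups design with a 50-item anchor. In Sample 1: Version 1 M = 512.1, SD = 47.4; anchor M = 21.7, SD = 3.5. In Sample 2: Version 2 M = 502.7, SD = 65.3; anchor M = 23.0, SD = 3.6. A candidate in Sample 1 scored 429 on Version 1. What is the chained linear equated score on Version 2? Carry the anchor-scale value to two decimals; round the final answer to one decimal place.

Version 1 → anchor (Sample 1): v = (3.5/47.4)(429 − 512.1) + 21.7 = 15.56
anchor → Version 2 (Sample 2): y = (65.3/3.6)(15.56 − 23.0) + 502.7 = 367.7

367.7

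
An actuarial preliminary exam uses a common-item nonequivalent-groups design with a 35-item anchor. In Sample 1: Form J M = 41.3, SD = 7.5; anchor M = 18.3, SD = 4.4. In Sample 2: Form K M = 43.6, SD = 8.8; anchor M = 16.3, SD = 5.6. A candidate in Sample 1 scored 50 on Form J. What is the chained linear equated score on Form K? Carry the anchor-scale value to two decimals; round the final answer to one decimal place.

Form J → anchor (Sample 1): v = (4.4/7.5)(50 − 41.3) + 18.3 = 23.40
anchor → Form K (Sample 2): y = (8.8/5.6)(23.40 − 16.3) + 43.6 = 54.8

54.8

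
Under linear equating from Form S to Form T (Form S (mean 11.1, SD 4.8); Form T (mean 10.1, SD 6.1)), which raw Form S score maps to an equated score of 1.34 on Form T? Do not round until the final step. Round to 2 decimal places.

4.21

Invert y = (SD_Y/SD_X)(x − M_X) + M_Y:
x = (SD_X/SD_Y)(y − M_Y) + M_X = (4.8/6.1)(1.34 − 10.1) + 11.1
x = 0.786885 × -8.760 + 11.1 = 4.21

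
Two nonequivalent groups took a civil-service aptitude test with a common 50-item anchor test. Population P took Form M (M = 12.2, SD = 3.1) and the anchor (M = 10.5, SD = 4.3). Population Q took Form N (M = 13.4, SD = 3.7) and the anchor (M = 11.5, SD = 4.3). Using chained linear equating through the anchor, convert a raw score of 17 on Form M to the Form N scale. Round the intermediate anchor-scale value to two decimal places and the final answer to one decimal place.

18.3

Form M → anchor (Population P): v = (4.3/3.1)(17 − 12.2) + 10.5 = 17.16
anchor → Form N (Population Q): y = (3.7/4.3)(17.16 − 11.5) + 13.4 = 18.3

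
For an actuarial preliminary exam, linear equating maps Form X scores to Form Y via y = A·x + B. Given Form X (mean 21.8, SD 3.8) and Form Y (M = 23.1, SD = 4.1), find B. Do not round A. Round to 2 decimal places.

A = SD_Y / SD_X = 4.1 / 3.8 = 1.078947
B = M_Y − A·M_X = 23.1 − 1.078947 × 21.8 = -0.42

-0.42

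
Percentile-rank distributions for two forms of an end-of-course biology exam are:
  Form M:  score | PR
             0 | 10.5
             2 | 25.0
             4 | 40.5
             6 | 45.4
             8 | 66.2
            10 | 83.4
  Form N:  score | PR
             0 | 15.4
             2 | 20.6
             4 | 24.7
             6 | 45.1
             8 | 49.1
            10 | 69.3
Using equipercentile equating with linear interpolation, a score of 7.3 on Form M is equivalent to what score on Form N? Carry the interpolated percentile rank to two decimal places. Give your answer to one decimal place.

PR of 7.3 on Form M: 45.4 + (7.3 − 6)/(8 − 6) × (66.2 − 45.4) = 58.92
On Form N, PR 58.92 falls between score 8 (PR 49.1) and 10 (PR 69.3).
Interpolate: 8 + (58.92 − 49.1)/(69.3 − 49.1) × (10 − 8) = 9.0

9.0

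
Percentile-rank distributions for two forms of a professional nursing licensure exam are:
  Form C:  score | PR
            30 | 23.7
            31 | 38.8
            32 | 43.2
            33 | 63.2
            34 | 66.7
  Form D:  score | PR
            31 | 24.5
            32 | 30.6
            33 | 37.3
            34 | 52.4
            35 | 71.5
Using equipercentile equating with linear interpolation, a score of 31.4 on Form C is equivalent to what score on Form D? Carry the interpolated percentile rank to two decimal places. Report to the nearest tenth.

33.2

PR of 31.4 on Form C: 38.8 + (31.4 − 31)/(32 − 31) × (43.2 − 38.8) = 40.56
On Form D, PR 40.56 falls between score 33 (PR 37.3) and 34 (PR 52.4).
Interpolate: 33 + (40.56 − 37.3)/(52.4 − 37.3) × (34 − 33) = 33.2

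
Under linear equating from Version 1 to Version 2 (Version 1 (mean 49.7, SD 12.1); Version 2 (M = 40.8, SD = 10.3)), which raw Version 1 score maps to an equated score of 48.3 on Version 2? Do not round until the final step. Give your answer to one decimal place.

58.5

Invert y = (SD_Y/SD_X)(x − M_X) + M_Y:
x = (SD_X/SD_Y)(y − M_Y) + M_X = (12.1/10.3)(48.3 − 40.8) + 49.7
x = 1.174757 × 7.500 + 49.7 = 58.5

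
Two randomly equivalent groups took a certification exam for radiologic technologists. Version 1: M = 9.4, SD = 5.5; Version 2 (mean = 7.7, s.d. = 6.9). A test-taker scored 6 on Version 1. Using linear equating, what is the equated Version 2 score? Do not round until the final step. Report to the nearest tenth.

3.4

Linear equating: y = (SD_Y/SD_X)(x − M_X) + M_Y
y = (6.9/5.5)(6 − 9.4) + 7.7
y = 1.254545 × -3.4 + 7.7 = -4.2655 + 7.7 = 3.4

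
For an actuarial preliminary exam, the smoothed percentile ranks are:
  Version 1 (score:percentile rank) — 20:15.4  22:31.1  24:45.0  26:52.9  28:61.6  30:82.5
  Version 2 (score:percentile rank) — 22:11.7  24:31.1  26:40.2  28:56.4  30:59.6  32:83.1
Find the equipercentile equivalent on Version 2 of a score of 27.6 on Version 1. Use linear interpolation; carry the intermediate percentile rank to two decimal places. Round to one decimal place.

30.0

PR of 27.6 on Version 1: 52.9 + (27.6 − 26)/(28 − 26) × (61.6 − 52.9) = 59.86
On Version 2, PR 59.86 falls between score 30 (PR 59.6) and 32 (PR 83.1).
Interpolate: 30 + (59.86 − 59.6)/(83.1 − 59.6) × (32 − 30) = 30.0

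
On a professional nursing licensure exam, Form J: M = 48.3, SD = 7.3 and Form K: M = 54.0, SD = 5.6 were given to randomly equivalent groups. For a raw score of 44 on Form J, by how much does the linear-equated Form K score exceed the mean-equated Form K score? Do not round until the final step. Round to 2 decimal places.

1.00

Mean-equated: 44 + (54.0 − 48.3) = 49.70
Linear-equated: (5.6/7.3)(44 − 48.3) + 54.0 = 50.701
Difference = 50.701 − 49.70 = 1.00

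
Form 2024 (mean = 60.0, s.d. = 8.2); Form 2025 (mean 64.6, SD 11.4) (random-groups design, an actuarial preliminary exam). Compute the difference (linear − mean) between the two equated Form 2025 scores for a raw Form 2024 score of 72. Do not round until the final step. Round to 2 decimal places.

4.68

Mean-equated: 72 + (64.6 − 60.0) = 76.60
Linear-equated: (11.4/8.2)(72 − 60.0) + 64.6 = 81.283
Difference = 81.283 − 76.60 = 4.68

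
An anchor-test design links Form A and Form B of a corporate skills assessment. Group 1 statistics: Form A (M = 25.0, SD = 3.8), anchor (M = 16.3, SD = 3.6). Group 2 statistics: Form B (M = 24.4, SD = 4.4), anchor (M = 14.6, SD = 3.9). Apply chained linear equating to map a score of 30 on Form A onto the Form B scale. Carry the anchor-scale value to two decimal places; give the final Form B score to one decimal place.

31.7

Form A → anchor (Group 1): v = (3.6/3.8)(30 − 25.0) + 16.3 = 21.04
anchor → Form B (Group 2): y = (4.4/3.9)(21.04 − 14.6) + 24.4 = 31.7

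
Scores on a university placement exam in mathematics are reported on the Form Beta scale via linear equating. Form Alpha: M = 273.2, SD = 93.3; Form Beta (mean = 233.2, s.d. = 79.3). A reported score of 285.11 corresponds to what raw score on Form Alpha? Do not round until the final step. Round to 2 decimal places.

334.27

Invert y = (SD_Y/SD_X)(x − M_X) + M_Y:
x = (SD_X/SD_Y)(y − M_Y) + M_X = (93.3/79.3)(285.11 − 233.2) + 273.2
x = 1.176545 × 51.910 + 273.2 = 334.27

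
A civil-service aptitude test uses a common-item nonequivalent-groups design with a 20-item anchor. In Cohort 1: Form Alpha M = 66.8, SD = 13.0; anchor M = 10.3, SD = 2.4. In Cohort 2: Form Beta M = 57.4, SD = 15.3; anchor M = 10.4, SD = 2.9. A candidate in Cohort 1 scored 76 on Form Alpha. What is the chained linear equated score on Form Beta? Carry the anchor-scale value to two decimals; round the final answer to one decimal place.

Form Alpha → anchor (Cohort 1): v = (2.4/13.0)(76 − 66.8) + 10.3 = 12.00
anchor → Form Beta (Cohort 2): y = (15.3/2.9)(12.00 − 10.4) + 57.4 = 65.8

65.8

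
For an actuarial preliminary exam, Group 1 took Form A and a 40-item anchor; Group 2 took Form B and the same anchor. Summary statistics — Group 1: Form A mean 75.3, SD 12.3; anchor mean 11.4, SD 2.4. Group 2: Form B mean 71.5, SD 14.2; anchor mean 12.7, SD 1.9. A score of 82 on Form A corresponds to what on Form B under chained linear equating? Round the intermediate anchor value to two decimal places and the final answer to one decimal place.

71.6

Form A → anchor (Group 1): v = (2.4/12.3)(82 − 75.3) + 11.4 = 12.71
anchor → Form B (Group 2): y = (14.2/1.9)(12.71 − 12.7) + 71.5 = 71.6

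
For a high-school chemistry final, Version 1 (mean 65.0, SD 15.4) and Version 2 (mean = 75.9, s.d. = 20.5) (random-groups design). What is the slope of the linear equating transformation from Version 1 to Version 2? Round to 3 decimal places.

A = SD_Y / SD_X = 20.5 / 15.4 = 1.331

1.331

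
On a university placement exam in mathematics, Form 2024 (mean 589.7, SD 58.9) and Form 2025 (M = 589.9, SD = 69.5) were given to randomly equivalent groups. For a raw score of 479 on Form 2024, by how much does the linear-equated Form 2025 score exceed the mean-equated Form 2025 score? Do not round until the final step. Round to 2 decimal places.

Mean-equated: 479 + (589.9 − 589.7) = 479.20
Linear-equated: (69.5/58.9)(479 − 589.7) + 589.9 = 459.278
Difference = 459.278 − 479.20 = -19.92

-19.92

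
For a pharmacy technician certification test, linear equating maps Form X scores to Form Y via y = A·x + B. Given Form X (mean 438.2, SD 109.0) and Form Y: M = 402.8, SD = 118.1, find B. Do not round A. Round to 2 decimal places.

A = SD_Y / SD_X = 118.1 / 109.0 = 1.083486
B = M_Y − A·M_X = 402.8 − 1.083486 × 438.2 = -71.98

-71.98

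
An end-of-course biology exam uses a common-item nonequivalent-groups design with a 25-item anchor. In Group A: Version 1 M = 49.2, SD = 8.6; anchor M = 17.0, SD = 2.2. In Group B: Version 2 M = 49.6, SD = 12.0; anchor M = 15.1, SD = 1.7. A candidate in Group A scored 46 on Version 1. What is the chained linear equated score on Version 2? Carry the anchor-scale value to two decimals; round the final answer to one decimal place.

Version 1 → anchor (Group A): v = (2.2/8.6)(46 − 49.2) + 17.0 = 16.18
anchor → Version 2 (Group B): y = (12.0/1.7)(16.18 − 15.1) + 49.6 = 57.2

57.2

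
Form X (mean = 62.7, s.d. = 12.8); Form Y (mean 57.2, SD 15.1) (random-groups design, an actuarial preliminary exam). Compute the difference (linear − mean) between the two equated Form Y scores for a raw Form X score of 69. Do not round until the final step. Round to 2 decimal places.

Mean-equated: 69 + (57.2 − 62.7) = 63.50
Linear-equated: (15.1/12.8)(69 − 62.7) + 57.2 = 64.632
Difference = 64.632 − 63.50 = 1.13

1.13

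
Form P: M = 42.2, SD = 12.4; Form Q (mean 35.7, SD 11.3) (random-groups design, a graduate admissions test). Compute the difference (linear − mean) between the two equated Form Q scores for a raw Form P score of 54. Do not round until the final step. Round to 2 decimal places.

Mean-equated: 54 + (35.7 − 42.2) = 47.50
Linear-equated: (11.3/12.4)(54 − 42.2) + 35.7 = 46.453
Difference = 46.453 − 47.50 = -1.05

-1.05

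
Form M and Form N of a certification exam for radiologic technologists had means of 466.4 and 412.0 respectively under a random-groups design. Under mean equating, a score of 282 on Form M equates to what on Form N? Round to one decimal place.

227.6

Mean equating: y = x + (M_Y − M_X) = 282 + (412.0 − 466.4) = 227.6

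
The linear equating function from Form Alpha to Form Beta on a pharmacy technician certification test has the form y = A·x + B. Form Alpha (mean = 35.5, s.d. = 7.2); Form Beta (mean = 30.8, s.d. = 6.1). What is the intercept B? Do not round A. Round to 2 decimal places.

A = SD_Y / SD_X = 6.1 / 7.2 = 0.847222
B = M_Y − A·M_X = 30.8 − 0.847222 × 35.5 = 0.72

0.72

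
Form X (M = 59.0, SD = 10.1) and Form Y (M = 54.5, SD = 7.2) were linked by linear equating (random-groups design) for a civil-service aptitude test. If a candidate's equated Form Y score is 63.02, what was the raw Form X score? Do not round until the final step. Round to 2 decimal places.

70.95

Invert y = (SD_Y/SD_X)(x − M_X) + M_Y:
x = (SD_X/SD_Y)(y − M_Y) + M_X = (10.1/7.2)(63.02 − 54.5) + 59.0
x = 1.402778 × 8.520 + 59.0 = 70.95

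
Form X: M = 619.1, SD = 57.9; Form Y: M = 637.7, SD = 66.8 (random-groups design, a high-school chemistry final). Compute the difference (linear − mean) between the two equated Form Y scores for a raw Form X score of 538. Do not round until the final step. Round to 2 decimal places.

Mean-equated: 538 + (637.7 − 619.1) = 556.60
Linear-equated: (66.8/57.9)(538 − 619.1) + 637.7 = 544.134
Difference = 544.134 − 556.60 = -12.47

-12.47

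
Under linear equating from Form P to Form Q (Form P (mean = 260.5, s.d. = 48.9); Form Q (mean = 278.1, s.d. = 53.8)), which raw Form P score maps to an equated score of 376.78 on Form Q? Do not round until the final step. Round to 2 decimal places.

350.19

Invert y = (SD_Y/SD_X)(x − M_X) + M_Y:
x = (SD_X/SD_Y)(y − M_Y) + M_X = (48.9/53.8)(376.78 − 278.1) + 260.5
x = 0.908922 × 98.680 + 260.5 = 350.19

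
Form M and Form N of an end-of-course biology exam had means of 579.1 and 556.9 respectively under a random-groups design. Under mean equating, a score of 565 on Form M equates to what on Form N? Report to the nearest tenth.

Mean equating: y = x + (M_Y − M_X) = 565 + (556.9 − 579.1) = 542.8

542.8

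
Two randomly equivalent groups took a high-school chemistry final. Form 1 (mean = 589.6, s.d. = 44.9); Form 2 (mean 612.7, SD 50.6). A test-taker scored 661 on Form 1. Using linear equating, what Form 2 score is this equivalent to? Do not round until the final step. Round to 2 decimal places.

693.16

Linear equating: y = (SD_Y/SD_X)(x − M_X) + M_Y
y = (50.6/44.9)(661 − 589.6) + 612.7
y = 1.126949 × 71.4 + 612.7 = 80.4641 + 612.7 = 693.16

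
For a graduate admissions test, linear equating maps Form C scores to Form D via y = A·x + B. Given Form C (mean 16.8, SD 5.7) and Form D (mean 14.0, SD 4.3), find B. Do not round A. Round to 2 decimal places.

1.33

A = SD_Y / SD_X = 4.3 / 5.7 = 0.754386
B = M_Y − A·M_X = 14.0 − 0.754386 × 16.8 = 1.33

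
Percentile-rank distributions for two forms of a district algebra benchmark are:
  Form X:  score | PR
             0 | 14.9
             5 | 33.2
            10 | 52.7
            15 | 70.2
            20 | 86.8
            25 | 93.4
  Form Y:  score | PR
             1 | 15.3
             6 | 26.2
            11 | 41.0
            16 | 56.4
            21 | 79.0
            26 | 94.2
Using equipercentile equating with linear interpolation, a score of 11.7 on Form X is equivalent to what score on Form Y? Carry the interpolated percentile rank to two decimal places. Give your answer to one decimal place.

16.5

PR of 11.7 on Form X: 52.7 + (11.7 − 10)/(15 − 10) × (70.2 − 52.7) = 58.65
On Form Y, PR 58.65 falls between score 16 (PR 56.4) and 21 (PR 79.0).
Interpolate: 16 + (58.65 − 56.4)/(79.0 − 56.4) × (21 − 16) = 16.5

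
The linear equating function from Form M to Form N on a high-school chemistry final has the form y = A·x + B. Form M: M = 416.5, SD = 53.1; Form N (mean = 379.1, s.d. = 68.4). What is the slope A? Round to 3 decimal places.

A = SD_Y / SD_X = 68.4 / 53.1 = 1.288

1.288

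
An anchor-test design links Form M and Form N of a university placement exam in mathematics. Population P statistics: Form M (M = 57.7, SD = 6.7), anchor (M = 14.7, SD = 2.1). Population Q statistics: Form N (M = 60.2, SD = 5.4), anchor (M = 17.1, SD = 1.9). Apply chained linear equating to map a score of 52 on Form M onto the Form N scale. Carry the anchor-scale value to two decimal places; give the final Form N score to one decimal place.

48.3

Form M → anchor (Population P): v = (2.1/6.7)(52 − 57.7) + 14.7 = 12.91
anchor → Form N (Population Q): y = (5.4/1.9)(12.91 − 17.1) + 60.2 = 48.3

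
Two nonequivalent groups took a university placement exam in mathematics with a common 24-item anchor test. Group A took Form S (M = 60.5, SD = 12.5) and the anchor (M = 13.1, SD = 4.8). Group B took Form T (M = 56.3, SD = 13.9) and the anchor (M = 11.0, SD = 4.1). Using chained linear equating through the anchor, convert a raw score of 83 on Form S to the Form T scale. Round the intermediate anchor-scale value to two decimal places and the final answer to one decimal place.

Form S → anchor (Group A): v = (4.8/12.5)(83 − 60.5) + 13.1 = 21.74
anchor → Form T (Group B): y = (13.9/4.1)(21.74 − 11.0) + 56.3 = 92.7

92.7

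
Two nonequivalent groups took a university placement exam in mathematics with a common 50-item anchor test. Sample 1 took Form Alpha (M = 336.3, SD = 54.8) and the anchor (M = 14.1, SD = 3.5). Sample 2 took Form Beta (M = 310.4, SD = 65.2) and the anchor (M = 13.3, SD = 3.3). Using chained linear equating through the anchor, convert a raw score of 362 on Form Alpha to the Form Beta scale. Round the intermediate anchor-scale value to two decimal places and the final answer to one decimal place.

358.6

Form Alpha → anchor (Sample 1): v = (3.5/54.8)(362 − 336.3) + 14.1 = 15.74
anchor → Form Beta (Sample 2): y = (65.2/3.3)(15.74 − 13.3) + 310.4 = 358.6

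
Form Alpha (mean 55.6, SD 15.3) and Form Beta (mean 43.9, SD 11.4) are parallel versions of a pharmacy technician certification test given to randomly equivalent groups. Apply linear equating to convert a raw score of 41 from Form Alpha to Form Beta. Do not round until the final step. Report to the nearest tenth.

Linear equating: y = (SD_Y/SD_X)(x − M_X) + M_Y
y = (11.4/15.3)(41 − 55.6) + 43.9
y = 0.745098 × -14.6 + 43.9 = -10.8784 + 43.9 = 33.0

33.0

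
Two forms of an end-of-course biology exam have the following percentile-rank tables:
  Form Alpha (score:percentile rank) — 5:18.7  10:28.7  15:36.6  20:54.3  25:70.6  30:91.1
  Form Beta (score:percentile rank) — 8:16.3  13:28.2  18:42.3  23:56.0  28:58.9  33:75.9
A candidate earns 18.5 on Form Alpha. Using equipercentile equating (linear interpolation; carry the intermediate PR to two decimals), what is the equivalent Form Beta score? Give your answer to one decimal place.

20.4

PR of 18.5 on Form Alpha: 36.6 + (18.5 − 15)/(20 − 15) × (54.3 − 36.6) = 48.99
On Form Beta, PR 48.99 falls between score 18 (PR 42.3) and 23 (PR 56.0).
Interpolate: 18 + (48.99 − 42.3)/(56.0 − 42.3) × (23 − 18) = 20.4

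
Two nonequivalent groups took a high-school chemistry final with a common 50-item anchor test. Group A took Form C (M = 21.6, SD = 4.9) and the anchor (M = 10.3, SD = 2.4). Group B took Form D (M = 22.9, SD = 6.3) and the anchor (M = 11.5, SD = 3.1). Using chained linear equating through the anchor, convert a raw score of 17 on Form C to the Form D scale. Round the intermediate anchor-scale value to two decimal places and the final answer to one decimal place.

15.9

Form C → anchor (Group A): v = (2.4/4.9)(17 − 21.6) + 10.3 = 8.05
anchor → Form D (Group B): y = (6.3/3.1)(8.05 − 11.5) + 22.9 = 15.9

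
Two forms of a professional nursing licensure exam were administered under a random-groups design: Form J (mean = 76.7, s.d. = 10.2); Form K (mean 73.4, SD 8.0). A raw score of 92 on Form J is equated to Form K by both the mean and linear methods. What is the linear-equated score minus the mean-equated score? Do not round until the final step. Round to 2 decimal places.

-3.30

Mean-equated: 92 + (73.4 − 76.7) = 88.70
Linear-equated: (8.0/10.2)(92 − 76.7) + 73.4 = 85.400
Difference = 85.400 − 88.70 = -3.30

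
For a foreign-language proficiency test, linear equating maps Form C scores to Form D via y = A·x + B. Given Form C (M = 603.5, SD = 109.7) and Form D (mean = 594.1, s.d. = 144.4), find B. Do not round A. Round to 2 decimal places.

-200.30

A = SD_Y / SD_X = 144.4 / 109.7 = 1.316317
B = M_Y − A·M_X = 594.1 − 1.316317 × 603.5 = -200.30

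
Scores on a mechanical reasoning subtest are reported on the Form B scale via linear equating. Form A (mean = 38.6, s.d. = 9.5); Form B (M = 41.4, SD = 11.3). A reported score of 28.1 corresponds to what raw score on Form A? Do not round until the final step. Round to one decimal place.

Invert y = (SD_Y/SD_X)(x − M_X) + M_Y:
x = (SD_X/SD_Y)(y − M_Y) + M_X = (9.5/11.3)(28.1 − 41.4) + 38.6
x = 0.840708 × -13.300 + 38.6 = 27.4

27.4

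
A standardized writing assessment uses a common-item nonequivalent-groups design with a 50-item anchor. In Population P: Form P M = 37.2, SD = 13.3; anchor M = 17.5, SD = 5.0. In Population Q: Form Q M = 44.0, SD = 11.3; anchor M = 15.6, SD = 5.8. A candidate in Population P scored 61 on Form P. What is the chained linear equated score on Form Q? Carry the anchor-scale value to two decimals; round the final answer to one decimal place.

65.1

Form P → anchor (Population P): v = (5.0/13.3)(61 − 37.2) + 17.5 = 26.45
anchor → Form Q (Population Q): y = (11.3/5.8)(26.45 − 15.6) + 44.0 = 65.1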